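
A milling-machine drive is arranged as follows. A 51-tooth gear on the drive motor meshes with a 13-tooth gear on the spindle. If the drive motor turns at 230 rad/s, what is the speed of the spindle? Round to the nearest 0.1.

902.3 rad/s

gear mesh 13/51 = 0.2549 → 230/0.2549 = 902.31 rad/s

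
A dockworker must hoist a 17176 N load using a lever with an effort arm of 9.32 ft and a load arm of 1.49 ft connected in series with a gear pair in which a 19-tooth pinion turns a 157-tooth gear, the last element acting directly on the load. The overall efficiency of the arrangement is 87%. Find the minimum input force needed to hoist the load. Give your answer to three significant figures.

Lever MA = effort arm / load arm = 9.32/1.49 = 6.255.
Gear pair MA = 157/19 = 8.2632.
Combined ideal MA = 6.255 × 8.2632 = 51.686.
Actual MA = 51.686 × 0.87 = 44.967.
Effort = load / actual MA = 17176 / 44.967 = 381.97 N.

382 N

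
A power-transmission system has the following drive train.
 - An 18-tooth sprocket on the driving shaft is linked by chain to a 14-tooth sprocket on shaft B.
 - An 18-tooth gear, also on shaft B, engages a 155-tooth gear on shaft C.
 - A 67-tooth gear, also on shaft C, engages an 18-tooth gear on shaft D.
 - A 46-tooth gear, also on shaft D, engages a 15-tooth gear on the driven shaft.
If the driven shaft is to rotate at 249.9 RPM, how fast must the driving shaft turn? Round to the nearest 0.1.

146.6 RPM

Overall ratio R = 0.77778 × 8.6111 × 0.26866 × 0.32609 = 0.58674.
Required input speed = output speed × R = 249.9 × 0.58674 = 146.63 RPM.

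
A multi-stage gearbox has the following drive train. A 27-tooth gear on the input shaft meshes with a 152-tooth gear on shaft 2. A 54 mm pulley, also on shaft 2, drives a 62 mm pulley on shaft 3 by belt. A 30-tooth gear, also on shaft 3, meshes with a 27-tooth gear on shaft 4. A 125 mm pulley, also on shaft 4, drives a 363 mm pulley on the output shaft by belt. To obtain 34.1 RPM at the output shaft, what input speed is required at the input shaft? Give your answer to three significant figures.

Overall ratio R = 5.6296 × 1.1481 × 0.9 × 2.904 = 16.893.
Required input speed = output speed × R = 34.1 × 16.893 = 576.06 RPM.

576 RPM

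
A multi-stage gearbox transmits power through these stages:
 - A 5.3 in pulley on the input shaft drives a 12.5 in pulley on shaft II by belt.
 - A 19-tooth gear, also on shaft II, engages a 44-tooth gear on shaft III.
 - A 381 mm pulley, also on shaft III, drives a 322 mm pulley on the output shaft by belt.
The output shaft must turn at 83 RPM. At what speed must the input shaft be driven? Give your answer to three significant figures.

383 RPM

Overall ratio R = 2.3585 × 2.3158 × 0.84514 = 4.616.
Required input speed = output speed × R = 83 × 4.616 = 383.13 RPM.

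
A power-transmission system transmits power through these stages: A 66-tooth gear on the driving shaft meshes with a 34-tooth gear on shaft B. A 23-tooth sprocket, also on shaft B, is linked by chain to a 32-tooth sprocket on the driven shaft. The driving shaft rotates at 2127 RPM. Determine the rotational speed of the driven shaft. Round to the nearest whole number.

2968 RPM

the driving shaft → shaft B (gear mesh, 34/66): 2127 ÷ 0.51515 = 4128.9 RPM
shaft B → the driven shaft (chain, 32/23): 4128.9 ÷ 1.3913 = 2967.6 RPM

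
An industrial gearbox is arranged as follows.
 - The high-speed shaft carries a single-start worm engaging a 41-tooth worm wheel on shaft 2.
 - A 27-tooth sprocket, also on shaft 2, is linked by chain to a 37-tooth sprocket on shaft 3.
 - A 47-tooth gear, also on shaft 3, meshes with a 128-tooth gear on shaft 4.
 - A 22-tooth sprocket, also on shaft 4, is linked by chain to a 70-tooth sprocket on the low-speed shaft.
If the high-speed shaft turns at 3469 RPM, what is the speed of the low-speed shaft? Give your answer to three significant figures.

Worm: ratio = 41/1 = 41, so shaft 2 turns at 3469 / 41 = 84.61 RPM.
Chain: ratio = 37/27 = 1.3704, so shaft 3 turns at 84.61 / 1.3704 = 61.742 RPM.
Gear mesh: ratio = 128/47 = 2.7234, so shaft 4 turns at 61.742 / 2.7234 = 22.671 RPM.
Chain: ratio = 70/22 = 3.1818, so the low-speed shaft turns at 22.671 / 3.1818 = 7.1252 RPM.

7.13 RPM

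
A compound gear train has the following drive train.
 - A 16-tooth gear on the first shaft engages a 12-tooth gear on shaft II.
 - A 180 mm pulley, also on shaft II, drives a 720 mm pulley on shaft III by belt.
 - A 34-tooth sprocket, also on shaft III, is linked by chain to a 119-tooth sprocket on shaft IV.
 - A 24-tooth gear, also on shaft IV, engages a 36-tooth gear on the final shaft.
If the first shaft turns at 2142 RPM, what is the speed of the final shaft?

the first shaft → shaft II (gear mesh, 12/16): 2142 ÷ 0.75 = 2856 RPM
shaft II → shaft III (belt, 720/180): 2856 ÷ 4 = 714 RPM
shaft III → shaft IV (chain, 119/34): 714 ÷ 3.5 = 204 RPM
shaft IV → the final shaft (gear mesh, 36/24): 204 ÷ 1.5 = 136 RPM

136 RPM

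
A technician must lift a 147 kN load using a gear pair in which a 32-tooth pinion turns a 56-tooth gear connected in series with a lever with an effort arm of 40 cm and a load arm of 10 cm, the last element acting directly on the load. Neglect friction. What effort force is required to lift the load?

21 kN

Gear pair MA = 56/32 = 1.75.
Lever MA = effort arm / load arm = 40/10 = 4.
Combined ideal MA = 1.75 × 4 = 7.
Effort = load / MA = 147 / 7 = 21 kN.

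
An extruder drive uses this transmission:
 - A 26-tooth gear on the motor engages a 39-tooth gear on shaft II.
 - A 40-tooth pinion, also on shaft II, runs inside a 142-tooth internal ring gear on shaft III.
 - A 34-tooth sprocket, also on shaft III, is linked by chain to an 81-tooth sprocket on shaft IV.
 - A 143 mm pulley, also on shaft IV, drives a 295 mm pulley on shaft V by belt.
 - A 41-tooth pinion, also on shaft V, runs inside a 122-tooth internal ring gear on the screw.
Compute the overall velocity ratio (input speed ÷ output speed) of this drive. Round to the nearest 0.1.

Each stage contributes driven/driver: gear mesh 39/26 = 1.5, internal gear 142/40 = 3.55, chain 81/34 = 2.3824, belt 295/143 = 2.0629, internal gear 122/41 = 2.9756.
Overall: 1.5 × 3.55 × 2.3824 × 2.0629 × 2.9756 = 77.873.

77.9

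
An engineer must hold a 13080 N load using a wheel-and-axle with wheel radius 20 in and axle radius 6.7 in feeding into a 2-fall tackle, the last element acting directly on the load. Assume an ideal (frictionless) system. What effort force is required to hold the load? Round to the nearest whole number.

Wheel-and-axle MA = R/r = 20/6.7 = 2.9851.
Block-and-tackle MA = number of supporting rope parts = 2.
Combined ideal MA = 2.9851 × 2 = 5.9701.
Effort = load / MA = 13080 / 5.9701 = 2190.9 N.

2191 N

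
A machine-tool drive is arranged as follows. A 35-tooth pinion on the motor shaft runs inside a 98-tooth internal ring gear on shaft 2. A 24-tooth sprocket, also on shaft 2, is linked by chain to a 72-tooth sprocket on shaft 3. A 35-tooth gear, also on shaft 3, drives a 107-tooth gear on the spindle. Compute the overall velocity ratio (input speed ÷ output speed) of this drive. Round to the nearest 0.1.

Each stage contributes driven/driver: internal gear 98/35 = 2.8, chain 72/24 = 3, gear mesh 107/35 = 3.0571.
Overall: 2.8 × 3 × 3.0571 = 25.68.

25.7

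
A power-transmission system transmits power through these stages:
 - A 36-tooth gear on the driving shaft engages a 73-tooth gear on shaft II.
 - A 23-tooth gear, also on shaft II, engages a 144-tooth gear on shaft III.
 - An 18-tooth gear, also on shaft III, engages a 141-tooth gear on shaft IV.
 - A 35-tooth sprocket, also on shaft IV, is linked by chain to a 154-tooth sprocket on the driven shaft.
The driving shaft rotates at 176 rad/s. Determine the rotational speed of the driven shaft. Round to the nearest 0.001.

gear mesh 73/36 = 2.0278 → 176/2.0278 = 86.795 rad/s
gear mesh 144/23 = 6.2609 → 86.795/6.2609 = 13.863 rad/s
gear mesh 141/18 = 7.8333 → 13.863/7.8333 = 1.7697 rad/s
chain 154/35 = 4.4 → 1.7697/4.4 = 0.40222 rad/s

0.402 rad/s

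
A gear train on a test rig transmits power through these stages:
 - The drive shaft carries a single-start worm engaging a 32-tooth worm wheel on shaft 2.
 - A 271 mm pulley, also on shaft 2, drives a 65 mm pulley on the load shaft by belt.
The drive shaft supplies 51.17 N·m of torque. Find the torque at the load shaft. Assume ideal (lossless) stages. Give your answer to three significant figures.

Worm: ratio = 32/1 = 32; torque at shaft 2 = 51.17 × 32 = 1637.4 N·m.
Belt: ratio = 65/271 = 0.23985; torque at the load shaft = 1637.4 × 0.23985 = 392.74 N·m.

393 N·m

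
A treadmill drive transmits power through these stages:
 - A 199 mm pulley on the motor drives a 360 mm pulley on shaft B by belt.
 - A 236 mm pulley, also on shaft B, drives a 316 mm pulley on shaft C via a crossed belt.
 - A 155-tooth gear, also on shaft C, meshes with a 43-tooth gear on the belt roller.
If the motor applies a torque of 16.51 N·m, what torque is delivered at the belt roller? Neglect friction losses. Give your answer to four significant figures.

Belt: ratio = 360/199 = 1.809; torque at shaft B = 16.51 × 1.809 = 29.867 N·m.
Belt: ratio = 316/236 = 1.339; torque at shaft C = 29.867 × 1.339 = 39.992 N·m.
Gear mesh: ratio = 43/155 = 0.27742; torque at the belt roller = 39.992 × 0.27742 = 11.095 N·m.

11.09 N·m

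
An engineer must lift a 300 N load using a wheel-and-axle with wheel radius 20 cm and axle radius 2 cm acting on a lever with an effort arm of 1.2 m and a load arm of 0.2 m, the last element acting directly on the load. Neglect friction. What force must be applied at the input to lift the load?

5 N

Wheel-and-axle MA = R/r = 20/2 = 10.
Lever MA = effort arm / load arm = 1.2/0.2 = 6.
Combined ideal MA = 10 × 6 = 60.
Effort = load / MA = 300 / 60 = 5 N.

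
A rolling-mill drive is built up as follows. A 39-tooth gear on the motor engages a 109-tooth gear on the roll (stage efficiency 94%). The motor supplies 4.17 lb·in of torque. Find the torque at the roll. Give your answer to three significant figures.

11.0 lb·in

Gear mesh: ratio = 109/39 = 2.7949; torque at the roll = 4.17 × 2.7949 × 0.94 = 10.955 lb·in.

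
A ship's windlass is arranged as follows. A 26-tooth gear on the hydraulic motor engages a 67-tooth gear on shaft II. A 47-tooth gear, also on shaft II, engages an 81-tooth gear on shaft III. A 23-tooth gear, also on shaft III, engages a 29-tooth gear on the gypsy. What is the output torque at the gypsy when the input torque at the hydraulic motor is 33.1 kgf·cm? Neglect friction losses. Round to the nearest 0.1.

gear mesh 67/26 = 2.5769 → τ = 33.1·2.5769 = 85.296 kgf·cm
gear mesh 81/47 = 1.7234 → τ = 85.296·1.7234 = 147 kgf·cm
gear mesh 29/23 = 1.2609 → τ = 147·1.2609 = 185.35 kgf·cm

185.3 kgf·cm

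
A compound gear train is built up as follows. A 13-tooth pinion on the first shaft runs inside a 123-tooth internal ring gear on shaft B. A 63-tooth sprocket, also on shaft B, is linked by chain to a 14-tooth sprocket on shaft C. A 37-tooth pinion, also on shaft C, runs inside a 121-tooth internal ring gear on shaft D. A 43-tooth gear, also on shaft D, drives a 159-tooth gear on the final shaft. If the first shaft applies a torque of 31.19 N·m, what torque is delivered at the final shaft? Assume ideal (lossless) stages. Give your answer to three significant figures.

793 N·m

internal gear 123/13 = 9.4615 → τ = 31.19·9.4615 = 295.11 N·m
chain 14/63 = 0.22222 → τ = 295.11·0.22222 = 65.579 N·m
internal gear 121/37 = 3.2703 → τ = 65.579·3.2703 = 214.46 N·m
gear mesh 159/43 = 3.6977 → τ = 214.46·3.6977 = 793.01 N·m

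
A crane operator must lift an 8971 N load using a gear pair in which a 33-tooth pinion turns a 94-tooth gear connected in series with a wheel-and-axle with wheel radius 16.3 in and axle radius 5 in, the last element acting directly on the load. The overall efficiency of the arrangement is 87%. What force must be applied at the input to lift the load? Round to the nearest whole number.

1110 N

Gear pair MA = 94/33 = 2.8485.
Wheel-and-axle MA = R/r = 16.3/5 = 3.26.
Combined ideal MA = 2.8485 × 3.26 = 9.2861.
Actual MA = 9.2861 × 0.87 = 8.0789.
Effort = load / actual MA = 8971 / 8.0789 = 1110.4 N.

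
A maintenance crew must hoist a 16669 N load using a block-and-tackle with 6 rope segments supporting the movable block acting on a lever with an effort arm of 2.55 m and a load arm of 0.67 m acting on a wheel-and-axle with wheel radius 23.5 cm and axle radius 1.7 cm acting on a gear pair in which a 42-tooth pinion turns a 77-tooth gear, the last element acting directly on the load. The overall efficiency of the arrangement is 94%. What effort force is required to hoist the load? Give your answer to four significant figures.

30.64 N

Block-and-tackle MA = number of supporting rope parts = 6.
Lever MA = effort arm / load arm = 2.55/0.67 = 3.806.
Wheel-and-axle MA = R/r = 23.5/1.7 = 13.824.
Gear pair MA = 77/42 = 1.8333.
Combined ideal MA = 6 × 3.806 × 13.824 × 1.8333 = 578.73.
Actual MA = 578.73 × 0.94 = 544.01.
Effort = load / actual MA = 16669 / 544.01 = 30.641 N.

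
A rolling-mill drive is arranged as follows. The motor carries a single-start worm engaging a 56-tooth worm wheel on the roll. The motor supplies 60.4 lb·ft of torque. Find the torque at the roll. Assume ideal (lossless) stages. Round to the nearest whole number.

3382 lb·ft

worm 56/1 = 56 → τ = 60.4·56 = 3382.4 lb·ft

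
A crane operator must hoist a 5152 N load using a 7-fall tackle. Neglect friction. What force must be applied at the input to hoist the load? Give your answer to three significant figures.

Block-and-tackle MA = number of supporting rope parts = 7.
Effort = load / MA = 5152 / 7 = 736 N.

736 N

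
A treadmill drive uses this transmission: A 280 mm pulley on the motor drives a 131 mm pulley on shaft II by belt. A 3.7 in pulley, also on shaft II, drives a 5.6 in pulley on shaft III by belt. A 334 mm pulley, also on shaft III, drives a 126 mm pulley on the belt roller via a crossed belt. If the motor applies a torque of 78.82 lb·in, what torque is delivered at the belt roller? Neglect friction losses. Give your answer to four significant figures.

Belt: ratio = 131/280 = 0.46786; torque at shaft II = 78.82 × 0.46786 = 36.877 lb·in.
Belt: ratio = 5.6/3.7 = 1.5135; torque at shaft III = 36.877 × 1.5135 = 55.813 lb·in.
Belt: ratio = 126/334 = 0.37725; torque at the belt roller = 55.813 × 0.37725 = 21.055 lb·in.

21.06 lb·in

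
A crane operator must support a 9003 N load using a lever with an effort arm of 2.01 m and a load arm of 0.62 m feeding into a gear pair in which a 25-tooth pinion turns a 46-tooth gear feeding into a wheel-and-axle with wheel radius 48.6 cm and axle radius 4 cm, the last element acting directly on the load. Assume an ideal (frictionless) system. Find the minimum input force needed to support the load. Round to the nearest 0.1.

Lever MA = effort arm / load arm = 2.01/0.62 = 3.2419.
Gear pair MA = 46/25 = 1.84.
Wheel-and-axle MA = R/r = 48.6/4 = 12.15.
Combined ideal MA = 3.2419 × 1.84 × 12.15 = 72.477.
Effort = load / MA = 9003 / 72.477 = 124.22 N.

124.2 N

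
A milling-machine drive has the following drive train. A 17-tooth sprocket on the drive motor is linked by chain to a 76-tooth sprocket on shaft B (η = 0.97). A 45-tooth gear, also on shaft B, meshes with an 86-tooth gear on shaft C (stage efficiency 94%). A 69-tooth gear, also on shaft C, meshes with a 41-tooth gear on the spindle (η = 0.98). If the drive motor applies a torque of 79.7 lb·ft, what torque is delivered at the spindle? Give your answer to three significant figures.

Chain: ratio = 76/17 = 4.4706; torque at shaft B = 79.7 × 4.4706 × 0.97 = 345.62 lb·ft.
Gear mesh: ratio = 86/45 = 1.9111; torque at shaft C = 345.62 × 1.9111 × 0.94 = 620.88 lb·ft.
Gear mesh: ratio = 41/69 = 0.5942; torque at the spindle = 620.88 × 0.5942 × 0.98 = 361.55 lb·ft.

362 lb·ft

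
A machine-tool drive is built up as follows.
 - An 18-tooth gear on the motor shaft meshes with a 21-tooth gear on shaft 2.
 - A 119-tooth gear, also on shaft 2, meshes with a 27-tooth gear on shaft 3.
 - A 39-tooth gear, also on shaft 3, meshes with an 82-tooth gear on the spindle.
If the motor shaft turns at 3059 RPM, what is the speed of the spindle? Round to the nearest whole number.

5496 RPM

gear mesh 21/18 = 1.1667 → 3059/1.1667 = 2622 RPM
gear mesh 27/119 = 0.22689 → 2622/0.22689 = 11556 RPM
gear mesh 82/39 = 2.1026 → 11556/2.1026 = 5496.3 RPM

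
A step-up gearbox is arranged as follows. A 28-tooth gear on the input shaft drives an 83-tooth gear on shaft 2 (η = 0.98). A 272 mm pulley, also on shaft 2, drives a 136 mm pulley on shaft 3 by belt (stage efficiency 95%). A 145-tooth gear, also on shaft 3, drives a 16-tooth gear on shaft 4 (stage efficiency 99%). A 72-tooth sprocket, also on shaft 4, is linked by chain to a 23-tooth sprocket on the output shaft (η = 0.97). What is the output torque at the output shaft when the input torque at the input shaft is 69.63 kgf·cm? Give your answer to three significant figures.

After the gear mesh (83/28): 69.63 × 2.9643 × 0.98 = 202.28 kgf·cm
After the belt (136/272): 202.28 × 0.5 × 0.95 = 96.081 kgf·cm
After the gear mesh (16/145): 96.081 × 0.11034 × 0.99 = 10.496 kgf·cm
After the chain (23/72): 10.496 × 0.31944 × 0.97 = 3.2523 kgf·cm

3.25 kgf·cm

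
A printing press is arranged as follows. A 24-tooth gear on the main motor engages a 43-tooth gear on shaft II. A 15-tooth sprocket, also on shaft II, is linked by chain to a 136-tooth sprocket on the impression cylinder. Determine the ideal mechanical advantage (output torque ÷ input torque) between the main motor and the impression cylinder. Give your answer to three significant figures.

Each stage contributes driven/driver: gear mesh 43/24 = 1.7917, chain 136/15 = 9.0667.
Overall: 1.7917 × 9.0667 = 16.244.

16.2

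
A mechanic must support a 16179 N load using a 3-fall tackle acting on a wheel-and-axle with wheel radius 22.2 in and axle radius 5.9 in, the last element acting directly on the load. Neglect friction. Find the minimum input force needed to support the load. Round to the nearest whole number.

Block-and-tackle MA = number of supporting rope parts = 3.
Wheel-and-axle MA = R/r = 22.2/5.9 = 3.7627.
Combined ideal MA = 3 × 3.7627 = 11.288.
Effort = load / MA = 16179 / 11.288 = 1433.3 N.

1433 N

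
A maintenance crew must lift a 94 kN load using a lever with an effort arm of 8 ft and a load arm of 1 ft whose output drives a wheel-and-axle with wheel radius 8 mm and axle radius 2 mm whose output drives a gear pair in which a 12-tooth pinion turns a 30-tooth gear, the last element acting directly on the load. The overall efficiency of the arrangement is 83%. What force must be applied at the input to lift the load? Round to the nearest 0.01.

1.42 kN

Lever MA = effort arm / load arm = 8/1 = 8.
Wheel-and-axle MA = R/r = 8/2 = 4.
Gear pair MA = 30/12 = 2.5.
Combined ideal MA = 8 × 4 × 2.5 = 80.
Actual MA = 80 × 0.83 = 66.4.
Effort = load / actual MA = 94 / 66.4 = 1.4157 kN.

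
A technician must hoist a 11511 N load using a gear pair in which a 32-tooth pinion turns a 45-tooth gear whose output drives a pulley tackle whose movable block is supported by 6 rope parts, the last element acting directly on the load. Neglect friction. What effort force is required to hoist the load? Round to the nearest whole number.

1364 N

Gear pair MA = 45/32 = 1.4062.
Block-and-tackle MA = number of supporting rope parts = 6.
Combined ideal MA = 1.4062 × 6 = 8.4375.
Effort = load / MA = 11511 / 8.4375 = 1364.3 N.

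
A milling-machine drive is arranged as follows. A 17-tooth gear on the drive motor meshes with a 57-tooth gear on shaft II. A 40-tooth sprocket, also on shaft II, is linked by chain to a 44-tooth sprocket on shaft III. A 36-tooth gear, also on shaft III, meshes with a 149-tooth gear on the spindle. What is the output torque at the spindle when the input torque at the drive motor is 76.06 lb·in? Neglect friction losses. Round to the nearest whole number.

gear mesh 57/17 = 3.3529 → τ = 76.06·3.3529 = 255.02 lb·in
chain 44/40 = 1.1 → τ = 255.02·1.1 = 280.53 lb·in
gear mesh 149/36 = 4.1389 → τ = 280.53·4.1389 = 1161.1 lb·in

1161 lb·in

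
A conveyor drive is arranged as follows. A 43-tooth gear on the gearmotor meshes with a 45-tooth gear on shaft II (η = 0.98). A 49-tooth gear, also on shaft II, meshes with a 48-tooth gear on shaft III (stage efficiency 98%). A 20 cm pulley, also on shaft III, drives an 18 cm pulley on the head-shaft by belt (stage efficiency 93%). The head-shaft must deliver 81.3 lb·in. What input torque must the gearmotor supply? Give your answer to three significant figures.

Overall ratio R = 1.0465 × 0.97959 × 0.9 = 0.92264; overall efficiency η = 0.98 × 0.98 × 0.93 = 0.8932.
Input torque = output torque / (R × η) = 81.3 / (0.92264 × 0.8932) = 98.656 lb·in.

98.7 lb·in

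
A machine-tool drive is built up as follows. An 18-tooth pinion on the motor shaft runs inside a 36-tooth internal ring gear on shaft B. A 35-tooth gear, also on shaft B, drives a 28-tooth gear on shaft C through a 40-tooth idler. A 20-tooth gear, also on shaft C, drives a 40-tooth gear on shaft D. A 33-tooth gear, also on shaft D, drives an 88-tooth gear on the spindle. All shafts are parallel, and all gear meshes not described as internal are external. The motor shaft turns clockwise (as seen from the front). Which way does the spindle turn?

clockwise

the motor shaft → shaft B: internal mesh, same direction → CW.
shaft B → shaft C: driver → idler → driven is 2 external meshes, 2 reversals → CW.
shaft C → shaft D: external mesh, 1 reversal → CCW.
shaft D → the spindle: external mesh, 1 reversal → CW.
4 reversals in total — an even number — so the spindle turns the same way as the motor shaft.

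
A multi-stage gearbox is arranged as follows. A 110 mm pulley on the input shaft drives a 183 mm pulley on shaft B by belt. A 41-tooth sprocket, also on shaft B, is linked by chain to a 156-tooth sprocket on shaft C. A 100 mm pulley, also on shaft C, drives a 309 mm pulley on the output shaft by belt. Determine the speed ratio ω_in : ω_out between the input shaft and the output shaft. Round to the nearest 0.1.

Each stage contributes driven/driver: belt 183/110 = 1.6636, chain 156/41 = 3.8049, belt 309/100 = 3.09.
Overall: 1.6636 × 3.8049 × 3.09 = 19.559.

19.6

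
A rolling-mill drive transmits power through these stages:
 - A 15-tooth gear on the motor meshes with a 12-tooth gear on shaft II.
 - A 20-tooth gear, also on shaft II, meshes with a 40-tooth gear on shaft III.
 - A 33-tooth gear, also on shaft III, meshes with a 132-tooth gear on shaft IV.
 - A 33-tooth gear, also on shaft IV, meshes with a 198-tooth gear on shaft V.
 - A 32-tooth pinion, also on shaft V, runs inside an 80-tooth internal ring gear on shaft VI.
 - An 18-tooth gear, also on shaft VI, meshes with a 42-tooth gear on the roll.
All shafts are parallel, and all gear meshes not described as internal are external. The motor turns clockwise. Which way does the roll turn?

counterclockwise

the motor → shaft II: external mesh, 1 reversal → CCW.
shaft II → shaft III: external mesh, 1 reversal → CW.
shaft III → shaft IV: external mesh, 1 reversal → CCW.
shaft IV → shaft V: external mesh, 1 reversal → CW.
shaft V → shaft VI: internal mesh, same direction → CW.
shaft VI → the roll: external mesh, 1 reversal → CCW.
5 reversals in total — an odd number — so the roll turns opposite to the motor.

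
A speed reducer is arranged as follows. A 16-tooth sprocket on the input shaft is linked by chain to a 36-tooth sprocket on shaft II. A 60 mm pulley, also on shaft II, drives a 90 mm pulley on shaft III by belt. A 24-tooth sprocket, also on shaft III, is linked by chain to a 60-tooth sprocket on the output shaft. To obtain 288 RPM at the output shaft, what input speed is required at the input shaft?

2430 RPM

Overall ratio R = 2.25 × 1.5 × 2.5 = 8.4375.
Required input speed = output speed × R = 288 × 8.4375 = 2430 RPM.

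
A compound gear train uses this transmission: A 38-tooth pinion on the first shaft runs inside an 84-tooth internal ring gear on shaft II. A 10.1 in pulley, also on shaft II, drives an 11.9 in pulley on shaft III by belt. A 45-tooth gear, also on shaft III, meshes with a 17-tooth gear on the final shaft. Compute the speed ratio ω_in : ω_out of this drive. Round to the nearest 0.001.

Each stage contributes driven/driver: internal gear 84/38 = 2.2105, belt 11.9/10.1 = 1.1782, gear mesh 17/45 = 0.37778.
Overall: 2.2105 × 1.1782 × 0.37778 = 0.98392.

0.984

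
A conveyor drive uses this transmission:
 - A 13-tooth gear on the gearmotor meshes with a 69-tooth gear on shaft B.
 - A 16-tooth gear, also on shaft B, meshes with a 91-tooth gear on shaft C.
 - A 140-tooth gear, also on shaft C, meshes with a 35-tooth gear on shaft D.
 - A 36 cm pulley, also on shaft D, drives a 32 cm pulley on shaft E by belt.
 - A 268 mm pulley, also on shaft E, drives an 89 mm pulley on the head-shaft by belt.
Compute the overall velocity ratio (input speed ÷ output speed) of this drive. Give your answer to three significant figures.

2.23

Each stage contributes driven/driver: gear mesh 69/13 = 5.3077, gear mesh 91/16 = 5.6875, gear mesh 35/140 = 0.25, belt 32/36 = 0.88889, belt 89/268 = 0.33209.
Overall: 5.3077 × 5.6875 × 0.25 × 0.88889 × 0.33209 = 2.2278.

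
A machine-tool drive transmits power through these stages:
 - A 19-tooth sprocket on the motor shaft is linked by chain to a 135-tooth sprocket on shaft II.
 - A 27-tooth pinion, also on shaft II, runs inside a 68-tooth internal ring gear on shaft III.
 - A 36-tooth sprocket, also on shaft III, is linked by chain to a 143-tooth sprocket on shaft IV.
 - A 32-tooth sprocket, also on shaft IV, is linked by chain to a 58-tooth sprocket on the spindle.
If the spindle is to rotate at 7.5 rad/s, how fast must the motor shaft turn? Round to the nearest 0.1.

Overall ratio R = 7.1053 × 2.5185 × 3.9722 × 1.8125 = 128.84.
Required input speed = output speed × R = 7.5 × 128.84 = 966.27 rad/s.

966.3 rad/s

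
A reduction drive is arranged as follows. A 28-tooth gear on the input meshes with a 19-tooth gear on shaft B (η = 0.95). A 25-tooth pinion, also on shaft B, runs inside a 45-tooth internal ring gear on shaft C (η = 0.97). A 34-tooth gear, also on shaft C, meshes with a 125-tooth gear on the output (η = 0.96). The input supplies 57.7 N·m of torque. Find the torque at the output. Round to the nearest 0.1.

229.2 N·m

Gear mesh: ratio = 19/28 = 0.67857; torque at shaft B = 57.7 × 0.67857 × 0.95 = 37.196 N·m.
Internal gear: ratio = 45/25 = 1.8; torque at shaft C = 37.196 × 1.8 × 0.97 = 64.944 N·m.
Gear mesh: ratio = 125/34 = 3.6765; torque at the output = 64.944 × 3.6765 × 0.96 = 229.21 N·m.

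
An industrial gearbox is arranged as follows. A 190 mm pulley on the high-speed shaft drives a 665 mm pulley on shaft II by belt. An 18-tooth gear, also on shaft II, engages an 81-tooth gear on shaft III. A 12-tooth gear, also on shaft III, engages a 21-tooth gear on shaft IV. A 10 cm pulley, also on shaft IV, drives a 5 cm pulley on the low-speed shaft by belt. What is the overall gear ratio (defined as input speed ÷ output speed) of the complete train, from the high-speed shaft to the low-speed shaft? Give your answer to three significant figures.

13.8

Each stage contributes driven/driver: belt 665/190 = 3.5, gear mesh 81/18 = 4.5, gear mesh 21/12 = 1.75, belt 5/10 = 0.5.
Overall: 3.5 × 4.5 × 1.75 × 0.5 = 13.781.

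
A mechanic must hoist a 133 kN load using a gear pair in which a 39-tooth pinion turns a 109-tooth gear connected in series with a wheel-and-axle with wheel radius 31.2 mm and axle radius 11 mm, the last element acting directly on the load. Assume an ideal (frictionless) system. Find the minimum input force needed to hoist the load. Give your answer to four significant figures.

Gear pair MA = 109/39 = 2.7949.
Wheel-and-axle MA = R/r = 31.2/11 = 2.8364.
Combined ideal MA = 2.7949 × 2.8364 = 7.9273.
Effort = load / MA = 133 / 7.9273 = 16.778 kN.

16.78 kN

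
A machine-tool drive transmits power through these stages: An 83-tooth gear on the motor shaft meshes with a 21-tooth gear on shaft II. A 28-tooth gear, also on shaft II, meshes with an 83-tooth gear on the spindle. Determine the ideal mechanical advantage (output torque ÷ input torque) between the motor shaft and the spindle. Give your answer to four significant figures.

0.7500

Each stage contributes driven/driver: gear mesh 21/83 = 0.25301, gear mesh 83/28 = 2.9643.
Overall: 0.25301 × 2.9643 = 0.75.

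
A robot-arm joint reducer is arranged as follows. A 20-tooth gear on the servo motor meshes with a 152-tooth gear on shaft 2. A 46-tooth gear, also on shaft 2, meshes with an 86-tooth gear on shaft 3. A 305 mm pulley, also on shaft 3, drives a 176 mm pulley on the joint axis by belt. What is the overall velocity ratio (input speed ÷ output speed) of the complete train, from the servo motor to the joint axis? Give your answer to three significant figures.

Each stage contributes driven/driver: gear mesh 152/20 = 7.6, gear mesh 86/46 = 1.8696, belt 176/305 = 0.57705.
Overall: 7.6 × 1.8696 × 0.57705 = 8.1991.

8.20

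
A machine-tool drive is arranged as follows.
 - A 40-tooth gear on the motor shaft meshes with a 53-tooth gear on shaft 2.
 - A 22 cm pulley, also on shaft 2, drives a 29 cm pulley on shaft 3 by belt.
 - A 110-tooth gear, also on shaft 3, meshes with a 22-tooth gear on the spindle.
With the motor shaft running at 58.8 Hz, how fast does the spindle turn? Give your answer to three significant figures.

Gear mesh: ratio = 53/40 = 1.325, so shaft 2 turns at 58.8 / 1.325 = 44.377 Hz.
Belt: ratio = 29/22 = 1.3182, so shaft 3 turns at 44.377 / 1.3182 = 33.666 Hz.
Gear mesh: ratio = 22/110 = 0.2, so the spindle turns at 33.666 / 0.2 = 168.33 Hz.

168 Hz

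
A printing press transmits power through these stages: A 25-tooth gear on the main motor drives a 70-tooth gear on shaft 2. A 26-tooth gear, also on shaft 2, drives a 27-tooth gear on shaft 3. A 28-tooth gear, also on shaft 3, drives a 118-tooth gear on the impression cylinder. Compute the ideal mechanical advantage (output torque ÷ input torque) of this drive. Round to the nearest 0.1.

12.3

Each stage contributes driven/driver: gear mesh 70/25 = 2.8, gear mesh 27/26 = 1.0385, gear mesh 118/28 = 4.2143.
Overall: 2.8 × 1.0385 × 4.2143 = 12.254.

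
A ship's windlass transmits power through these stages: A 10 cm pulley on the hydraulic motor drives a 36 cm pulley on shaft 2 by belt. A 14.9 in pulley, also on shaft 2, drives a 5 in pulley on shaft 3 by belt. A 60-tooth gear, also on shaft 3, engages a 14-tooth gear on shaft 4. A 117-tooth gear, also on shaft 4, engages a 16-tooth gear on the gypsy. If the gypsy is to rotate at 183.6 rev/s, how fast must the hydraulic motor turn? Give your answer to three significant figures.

Overall ratio R = 3.6 × 0.33557 × 0.23333 × 0.13675 = 0.038548.
Required input speed = output speed × R = 183.6 × 0.038548 = 7.0773 rev/s.

7.08 rev/s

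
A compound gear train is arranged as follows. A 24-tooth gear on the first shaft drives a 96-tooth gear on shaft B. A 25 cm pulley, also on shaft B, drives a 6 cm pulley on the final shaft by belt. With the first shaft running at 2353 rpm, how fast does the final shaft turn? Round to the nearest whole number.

Gear mesh: ratio = 96/24 = 4, so shaft B turns at 2353 / 4 = 588.25 rpm.
Belt: ratio = 6/25 = 0.24, so the final shaft turns at 588.25 / 0.24 = 2451 rpm.

2451 rpm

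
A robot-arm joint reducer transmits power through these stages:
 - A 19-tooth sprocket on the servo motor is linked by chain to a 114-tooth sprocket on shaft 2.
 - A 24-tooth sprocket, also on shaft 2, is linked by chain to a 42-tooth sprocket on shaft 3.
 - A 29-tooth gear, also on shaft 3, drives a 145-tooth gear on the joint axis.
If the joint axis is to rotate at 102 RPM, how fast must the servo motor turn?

Overall ratio R = 6 × 1.75 × 5 = 52.5.
Required input speed = output speed × R = 102 × 52.5 = 5355 RPM.

5355 RPM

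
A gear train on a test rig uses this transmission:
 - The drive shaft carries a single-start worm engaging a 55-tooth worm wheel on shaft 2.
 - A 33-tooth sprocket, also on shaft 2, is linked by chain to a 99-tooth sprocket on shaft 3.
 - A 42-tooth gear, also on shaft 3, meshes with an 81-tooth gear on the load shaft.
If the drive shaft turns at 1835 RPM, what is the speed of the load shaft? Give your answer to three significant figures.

5.77 RPM

the drive shaft → shaft 2 (worm, 55/1): 1835 ÷ 55 = 33.364 RPM
shaft 2 → shaft 3 (chain, 99/33): 33.364 ÷ 3 = 11.121 RPM
shaft 3 → the load shaft (gear mesh, 81/42): 11.121 ÷ 1.9286 = 5.7666 RPM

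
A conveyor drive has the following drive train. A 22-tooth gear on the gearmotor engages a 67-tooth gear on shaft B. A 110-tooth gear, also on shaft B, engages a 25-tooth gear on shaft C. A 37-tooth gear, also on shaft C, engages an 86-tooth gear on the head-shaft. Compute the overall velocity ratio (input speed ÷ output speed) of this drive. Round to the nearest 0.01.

Each stage contributes driven/driver: gear mesh 67/22 = 3.0455, gear mesh 25/110 = 0.22727, gear mesh 86/37 = 2.3243.
Overall: 3.0455 × 0.22727 × 2.3243 = 1.6088.

1.61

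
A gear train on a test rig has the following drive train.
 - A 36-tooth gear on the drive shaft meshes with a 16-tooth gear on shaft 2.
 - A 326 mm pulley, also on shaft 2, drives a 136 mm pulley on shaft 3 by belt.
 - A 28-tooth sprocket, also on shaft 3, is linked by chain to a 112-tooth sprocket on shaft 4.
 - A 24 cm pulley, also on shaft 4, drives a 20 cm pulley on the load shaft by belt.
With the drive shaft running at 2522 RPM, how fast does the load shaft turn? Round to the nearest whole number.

4081 RPM

gear mesh 16/36 = 0.44444 → 2522/0.44444 = 5674.5 RPM
belt 136/326 = 0.41718 → 5674.5/0.41718 = 13602 RPM
chain 112/28 = 4 → 13602/4 = 3400.5 RPM
belt 20/24 = 0.83333 → 3400.5/0.83333 = 4080.6 RPM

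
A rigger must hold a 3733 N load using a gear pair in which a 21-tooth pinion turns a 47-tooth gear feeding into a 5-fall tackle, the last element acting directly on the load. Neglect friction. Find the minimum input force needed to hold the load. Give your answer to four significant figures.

333.6 N

Gear pair MA = 47/21 = 2.2381.
Block-and-tackle MA = number of supporting rope parts = 5.
Combined ideal MA = 2.2381 × 5 = 11.19.
Effort = load / MA = 3733 / 11.19 = 333.59 N.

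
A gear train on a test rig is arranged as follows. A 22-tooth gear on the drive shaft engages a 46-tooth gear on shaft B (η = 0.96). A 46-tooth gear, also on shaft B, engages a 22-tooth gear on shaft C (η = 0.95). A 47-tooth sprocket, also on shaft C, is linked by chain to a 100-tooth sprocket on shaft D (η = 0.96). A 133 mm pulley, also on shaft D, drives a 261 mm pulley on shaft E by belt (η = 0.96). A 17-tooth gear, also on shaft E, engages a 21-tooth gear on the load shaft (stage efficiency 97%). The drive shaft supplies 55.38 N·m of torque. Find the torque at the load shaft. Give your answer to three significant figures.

233 N·m

gear mesh 46/22 = 2.0909 → τ = 55.38·2.0909·0.96 = 111.16 N·m
gear mesh 22/46 = 0.47826 → τ = 111.16·0.47826·0.95 = 50.507 N·m
chain 100/47 = 2.1277 → τ = 50.507·2.1277·0.96 = 103.16 N·m
belt 261/133 = 1.9624 → τ = 103.16·1.9624·0.96 = 194.35 N·m
gear mesh 21/17 = 1.2353 → τ = 194.35·1.2353·0.97 = 232.88 N·m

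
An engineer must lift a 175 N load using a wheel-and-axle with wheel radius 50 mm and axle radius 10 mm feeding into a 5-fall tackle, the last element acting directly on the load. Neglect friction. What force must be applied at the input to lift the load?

Wheel-and-axle MA = R/r = 50/10 = 5.
Block-and-tackle MA = number of supporting rope parts = 5.
Combined ideal MA = 5 × 5 = 25.
Effort = load / MA = 175 / 25 = 7 N.

7 N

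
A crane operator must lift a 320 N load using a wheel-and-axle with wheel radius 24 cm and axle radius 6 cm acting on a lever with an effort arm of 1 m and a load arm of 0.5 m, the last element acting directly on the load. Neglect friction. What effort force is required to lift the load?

40 N

Wheel-and-axle MA = R/r = 24/6 = 4.
Lever MA = effort arm / load arm = 1/0.5 = 2.
Combined ideal MA = 4 × 2 = 8.
Effort = load / MA = 320 / 8 = 40 N.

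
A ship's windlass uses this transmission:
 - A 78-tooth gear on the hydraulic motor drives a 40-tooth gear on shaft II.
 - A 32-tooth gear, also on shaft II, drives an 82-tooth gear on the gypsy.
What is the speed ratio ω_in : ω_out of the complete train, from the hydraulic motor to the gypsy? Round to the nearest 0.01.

Each stage contributes driven/driver: gear mesh 40/78 = 0.51282, gear mesh 82/32 = 2.5625.
Overall: 0.51282 × 2.5625 = 1.3141.

1.31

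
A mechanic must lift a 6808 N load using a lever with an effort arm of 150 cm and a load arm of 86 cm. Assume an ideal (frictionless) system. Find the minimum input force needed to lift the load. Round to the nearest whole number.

Lever MA = effort arm / load arm = 150/86 = 1.7442.
Effort = load / MA = 6808 / 1.7442 = 3903.3 N.

3903 N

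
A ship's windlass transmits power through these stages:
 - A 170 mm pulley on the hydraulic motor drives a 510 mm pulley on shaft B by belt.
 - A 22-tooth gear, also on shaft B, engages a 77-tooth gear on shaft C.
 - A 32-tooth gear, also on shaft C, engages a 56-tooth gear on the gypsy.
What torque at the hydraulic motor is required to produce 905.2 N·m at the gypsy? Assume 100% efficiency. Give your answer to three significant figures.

49.3 N·m

Overall ratio R = 3 × 3.5 × 1.75 = 18.375.
Input torque = output torque / R = 905.2 / 18.375 = 49.263 N·m.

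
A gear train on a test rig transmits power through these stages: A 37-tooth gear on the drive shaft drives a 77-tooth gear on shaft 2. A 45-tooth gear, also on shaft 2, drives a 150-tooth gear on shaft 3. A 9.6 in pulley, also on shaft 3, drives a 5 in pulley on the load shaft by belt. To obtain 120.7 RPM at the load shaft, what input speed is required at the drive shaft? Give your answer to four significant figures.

436.1 RPM

Overall ratio R = 2.0811 × 3.3333 × 0.52083 = 3.613.
Required input speed = output speed × R = 120.7 × 3.613 = 436.09 RPM.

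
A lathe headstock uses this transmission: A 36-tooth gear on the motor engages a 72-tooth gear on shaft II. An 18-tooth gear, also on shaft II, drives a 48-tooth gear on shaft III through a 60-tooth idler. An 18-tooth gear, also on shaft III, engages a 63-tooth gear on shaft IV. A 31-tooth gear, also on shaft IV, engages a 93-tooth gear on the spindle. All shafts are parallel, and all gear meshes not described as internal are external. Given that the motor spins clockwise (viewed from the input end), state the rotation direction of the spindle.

counterclockwise

the motor → shaft II: external mesh, 1 reversal → CCW.
shaft II → shaft III: driver → idler → driven is 2 external meshes, 2 reversals → CCW.
shaft III → shaft IV: external mesh, 1 reversal → CW.
shaft IV → the spindle: external mesh, 1 reversal → CCW.
5 reversals in total — an odd number — so the spindle turns opposite to the motor.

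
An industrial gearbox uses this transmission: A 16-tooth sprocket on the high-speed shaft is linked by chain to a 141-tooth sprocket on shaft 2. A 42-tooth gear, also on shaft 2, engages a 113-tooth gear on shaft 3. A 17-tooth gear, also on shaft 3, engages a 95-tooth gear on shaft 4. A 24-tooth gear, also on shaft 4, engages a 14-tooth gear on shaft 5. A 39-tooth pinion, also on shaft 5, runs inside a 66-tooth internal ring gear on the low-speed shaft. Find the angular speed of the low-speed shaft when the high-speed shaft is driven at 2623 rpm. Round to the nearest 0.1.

Chain: ratio = 141/16 = 8.8125, so shaft 2 turns at 2623 / 8.8125 = 297.65 rpm.
Gear mesh: ratio = 113/42 = 2.6905, so shaft 3 turns at 297.65 / 2.6905 = 110.63 rpm.
Gear mesh: ratio = 95/17 = 5.5882, so shaft 4 turns at 110.63 / 5.5882 = 19.797 rpm.
Gear mesh: ratio = 14/24 = 0.58333, so shaft 5 turns at 19.797 / 0.58333 = 33.937 rpm.
Internal gear: ratio = 66/39 = 1.6923, so the low-speed shaft turns at 33.937 / 1.6923 = 20.054 rpm.

20.1 rpm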